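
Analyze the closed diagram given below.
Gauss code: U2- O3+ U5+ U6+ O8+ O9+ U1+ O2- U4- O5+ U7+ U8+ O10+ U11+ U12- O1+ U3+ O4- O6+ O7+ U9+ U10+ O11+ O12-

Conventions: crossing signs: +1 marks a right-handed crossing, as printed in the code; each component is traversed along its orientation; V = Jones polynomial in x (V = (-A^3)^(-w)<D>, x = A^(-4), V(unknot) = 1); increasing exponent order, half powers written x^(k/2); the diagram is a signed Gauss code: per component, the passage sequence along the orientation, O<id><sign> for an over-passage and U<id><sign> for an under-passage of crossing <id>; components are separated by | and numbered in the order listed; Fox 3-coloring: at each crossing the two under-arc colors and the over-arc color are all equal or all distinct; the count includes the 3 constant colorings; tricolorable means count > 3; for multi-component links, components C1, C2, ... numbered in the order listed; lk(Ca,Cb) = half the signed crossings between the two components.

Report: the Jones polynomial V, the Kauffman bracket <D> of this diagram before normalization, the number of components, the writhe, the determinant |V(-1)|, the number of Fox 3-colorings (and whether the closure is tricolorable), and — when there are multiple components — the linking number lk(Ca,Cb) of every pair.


V = x^2 + 2x^4 - 2x^5 + x^6 - 2x^7 + x^8
<D> = A^-14 - 2A^-10 + A^-6 - 2A^-2 + 2A^2 + A^10 (w = +6)
1 component over 12 crossings, w = +6
27 Fox colorings among 3^12, |V(-1)| = 9: tricolorable
why: the span of V is 6, forcing >= 6 crossings in any diagram


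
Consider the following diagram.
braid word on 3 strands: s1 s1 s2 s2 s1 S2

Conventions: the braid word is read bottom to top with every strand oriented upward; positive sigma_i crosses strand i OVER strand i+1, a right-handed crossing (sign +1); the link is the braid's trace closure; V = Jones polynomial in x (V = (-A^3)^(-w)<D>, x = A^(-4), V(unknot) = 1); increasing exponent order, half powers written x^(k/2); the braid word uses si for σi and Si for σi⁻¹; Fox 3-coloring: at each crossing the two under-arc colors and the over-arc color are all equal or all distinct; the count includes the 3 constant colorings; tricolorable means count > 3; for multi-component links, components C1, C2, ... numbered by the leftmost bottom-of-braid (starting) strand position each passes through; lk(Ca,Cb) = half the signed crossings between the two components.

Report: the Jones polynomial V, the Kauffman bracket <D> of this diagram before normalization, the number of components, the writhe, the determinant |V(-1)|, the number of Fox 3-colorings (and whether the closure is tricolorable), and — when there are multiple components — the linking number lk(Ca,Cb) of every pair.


V = x - x^2 + 2x^3 - x^4 + x^5 - x^6
<D> = -A^-12 + A^-8 - A^-4 + 2 - A^4 + A^8 (w = +4)
1 component over 6 crossings, w = +4
3 Fox colorings among 3^6, |V(-1)| = 7: not tricolorable
why: V spans 5 powers of x: at least 5 crossings in any diagram


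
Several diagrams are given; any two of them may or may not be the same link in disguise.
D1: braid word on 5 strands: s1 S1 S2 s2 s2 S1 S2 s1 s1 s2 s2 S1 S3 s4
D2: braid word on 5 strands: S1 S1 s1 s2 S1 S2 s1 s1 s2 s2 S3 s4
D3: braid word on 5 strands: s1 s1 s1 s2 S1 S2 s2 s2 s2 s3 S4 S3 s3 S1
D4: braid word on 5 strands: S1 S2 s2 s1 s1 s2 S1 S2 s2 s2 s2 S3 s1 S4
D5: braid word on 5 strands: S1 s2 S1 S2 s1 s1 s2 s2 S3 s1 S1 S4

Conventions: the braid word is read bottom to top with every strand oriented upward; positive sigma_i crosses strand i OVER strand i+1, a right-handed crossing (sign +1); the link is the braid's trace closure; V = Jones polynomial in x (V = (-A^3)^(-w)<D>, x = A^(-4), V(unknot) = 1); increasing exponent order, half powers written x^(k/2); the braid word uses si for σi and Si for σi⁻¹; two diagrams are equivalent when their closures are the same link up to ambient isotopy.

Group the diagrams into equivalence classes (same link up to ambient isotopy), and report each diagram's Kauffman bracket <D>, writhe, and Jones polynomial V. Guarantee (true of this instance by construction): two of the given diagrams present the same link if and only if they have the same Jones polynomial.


equivalence classes: {D1, D2, D5} | {D3, D4}
D1 (bracket A^-14 - 2A^-10 + 2A^-6 - 2A^-2 + 2A^2 - A^6 + A^10; 14 crossings at w = +2): V = x^-1 - 1 + 2x - 2x^2 + 2x^3 - 2x^4 + x^5
V(D2) = x^-1 - 1 + 2x - 2x^2 + 2x^3 - 2x^4 + x^5  [12 crossings, <D> = A^-14 - 2A^-10 + 2A^-6 - 2A^-2 + 2A^2 - A^6 + A^10, w = +2]
D3 (bracket -A^-12 + A^-8 - A^-4 + 2 - A^4 + A^8; 14 crossings at w = +4): V = x - x^2 + 2x^3 - x^4 + x^5 - x^6
V(D4) = x - x^2 + 2x^3 - x^4 + x^5 - x^6  [14 crossings, <D> = -A^-18 + A^-14 - A^-10 + 2A^-6 - A^-2 + A^2, w = +2]
D5 (bracket A^-20 - 2A^-16 + 2A^-12 - 2A^-8 + 2A^-4 - 1 + A^4; 12 crossings at w = 0): V = x^-1 - 1 + 2x - 2x^2 + 2x^3 - 2x^4 + x^5
key observation: 2 classes among 5 diagrams; unequal V(x) rules out equality


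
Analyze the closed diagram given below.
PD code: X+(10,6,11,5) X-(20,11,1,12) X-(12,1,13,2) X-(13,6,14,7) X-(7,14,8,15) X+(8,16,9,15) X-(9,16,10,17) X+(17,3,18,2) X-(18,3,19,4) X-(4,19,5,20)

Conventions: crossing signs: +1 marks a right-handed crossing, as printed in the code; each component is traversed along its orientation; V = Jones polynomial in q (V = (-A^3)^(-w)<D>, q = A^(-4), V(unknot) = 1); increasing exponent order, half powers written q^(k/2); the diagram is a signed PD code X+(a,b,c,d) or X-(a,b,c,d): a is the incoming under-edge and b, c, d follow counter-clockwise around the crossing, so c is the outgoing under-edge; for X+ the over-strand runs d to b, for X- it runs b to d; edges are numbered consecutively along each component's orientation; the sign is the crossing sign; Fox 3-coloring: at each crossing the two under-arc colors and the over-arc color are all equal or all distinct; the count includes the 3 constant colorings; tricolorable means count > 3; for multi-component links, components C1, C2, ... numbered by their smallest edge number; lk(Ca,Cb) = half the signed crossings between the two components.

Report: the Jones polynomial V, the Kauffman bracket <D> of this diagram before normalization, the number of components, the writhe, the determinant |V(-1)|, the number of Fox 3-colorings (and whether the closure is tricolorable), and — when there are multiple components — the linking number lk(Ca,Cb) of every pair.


V(q) = -q^-6 + q^-5 - q^-4 + 2q^-3 - q^-2 + q^-1
bracket: A^-8 - A^-4 + 2 - A^4 + A^8 - A^12, w = -4
1 component, writhe -4, over 10 crossings
det 7, colorings 3 of 3^10 — not tricolorable
observation: |V(-1)| = 7: so not tricolorable, since 3 does not divide 7


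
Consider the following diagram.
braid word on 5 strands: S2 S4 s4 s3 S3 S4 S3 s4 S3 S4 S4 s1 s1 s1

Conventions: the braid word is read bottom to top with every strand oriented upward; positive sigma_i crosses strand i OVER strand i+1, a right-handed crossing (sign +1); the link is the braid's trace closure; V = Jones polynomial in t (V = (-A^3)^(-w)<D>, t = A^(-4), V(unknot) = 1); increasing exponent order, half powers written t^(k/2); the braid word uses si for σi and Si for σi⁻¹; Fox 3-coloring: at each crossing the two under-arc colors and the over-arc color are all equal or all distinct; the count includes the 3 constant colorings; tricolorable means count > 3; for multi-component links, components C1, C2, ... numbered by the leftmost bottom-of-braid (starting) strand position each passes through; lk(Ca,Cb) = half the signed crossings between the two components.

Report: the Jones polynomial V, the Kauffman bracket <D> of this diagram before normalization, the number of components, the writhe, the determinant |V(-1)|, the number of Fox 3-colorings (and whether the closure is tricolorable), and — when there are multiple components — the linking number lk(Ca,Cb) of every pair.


V = -t^-5 + t^-4 - 2t^-3 + 4t^-2 - 3t^-1 + 4 - 3t + 2t^2 - t^3
<D> = -A^-18 + 2A^-14 - 3A^-10 + 4A^-6 - 3A^-2 + 4A^2 - 2A^6 + A^10 - A^14 (w = -2)
1 component over 14 crossings, w = -2
9 Fox colorings among 3^14, |V(-1)| = 21: tricolorable
why: w = -2 (over 14 crossings) is diagram-only; (-A^3)^(2) removes it from V


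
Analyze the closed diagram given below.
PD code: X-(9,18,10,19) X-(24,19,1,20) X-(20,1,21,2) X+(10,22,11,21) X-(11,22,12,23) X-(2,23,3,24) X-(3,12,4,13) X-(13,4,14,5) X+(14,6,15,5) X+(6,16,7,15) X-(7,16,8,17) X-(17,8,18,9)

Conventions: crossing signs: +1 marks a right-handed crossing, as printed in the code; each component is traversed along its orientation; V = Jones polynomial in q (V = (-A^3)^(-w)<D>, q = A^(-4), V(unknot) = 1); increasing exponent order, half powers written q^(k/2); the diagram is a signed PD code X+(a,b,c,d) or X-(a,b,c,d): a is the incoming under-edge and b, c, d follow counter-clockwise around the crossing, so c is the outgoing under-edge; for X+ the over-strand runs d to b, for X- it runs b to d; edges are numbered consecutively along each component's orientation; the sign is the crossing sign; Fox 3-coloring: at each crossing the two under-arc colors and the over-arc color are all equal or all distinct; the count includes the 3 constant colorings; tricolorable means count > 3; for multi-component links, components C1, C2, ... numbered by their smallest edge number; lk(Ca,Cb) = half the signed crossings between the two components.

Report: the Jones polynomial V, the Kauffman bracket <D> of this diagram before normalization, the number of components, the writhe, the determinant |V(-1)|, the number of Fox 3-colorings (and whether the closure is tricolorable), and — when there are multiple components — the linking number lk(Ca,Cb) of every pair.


Jones polynomial: V(q) = q^-8 - 2q^-7 + q^-6 - 2q^-5 + 2q^-4 + q^-2
<D> = A^-10 + 2A^-2 - 2A^2 + A^6 - 2A^10 + A^14; writhe -6
components 1, writhe -6 (12 crossings)
3-colorings: 27 of 3^12, det 9 — tricolorable
note: the span of V is 6, forcing >= 6 crossings in any diagram


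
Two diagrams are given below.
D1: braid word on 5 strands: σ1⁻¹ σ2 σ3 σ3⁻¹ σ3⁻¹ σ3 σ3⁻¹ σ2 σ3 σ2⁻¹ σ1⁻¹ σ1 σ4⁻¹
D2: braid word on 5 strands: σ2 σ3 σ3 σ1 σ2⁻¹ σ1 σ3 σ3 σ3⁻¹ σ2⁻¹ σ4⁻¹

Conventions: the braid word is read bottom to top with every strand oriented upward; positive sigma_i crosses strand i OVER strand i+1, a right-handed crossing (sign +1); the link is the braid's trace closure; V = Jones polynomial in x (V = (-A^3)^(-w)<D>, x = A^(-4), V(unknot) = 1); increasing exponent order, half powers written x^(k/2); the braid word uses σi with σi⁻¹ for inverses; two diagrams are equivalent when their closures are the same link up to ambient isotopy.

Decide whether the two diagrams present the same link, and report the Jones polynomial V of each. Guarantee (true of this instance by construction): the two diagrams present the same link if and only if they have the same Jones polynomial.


equivalent: no
D1 (bracket A^-5 + A^-1; 13 crossings at w = -1): V = -x^(-1/2) - x^(1/2)
D2 (bracket -A^-17 + A^-13 - A^-9 + 2A^-5 + A^3; 11 crossings at w = +3): V = -x^(3/2) - 2x^(7/2) + x^(9/2) - x^(11/2) + x^(13/2)
key observation: comparing 2 Jones polynomials yields 2 groups


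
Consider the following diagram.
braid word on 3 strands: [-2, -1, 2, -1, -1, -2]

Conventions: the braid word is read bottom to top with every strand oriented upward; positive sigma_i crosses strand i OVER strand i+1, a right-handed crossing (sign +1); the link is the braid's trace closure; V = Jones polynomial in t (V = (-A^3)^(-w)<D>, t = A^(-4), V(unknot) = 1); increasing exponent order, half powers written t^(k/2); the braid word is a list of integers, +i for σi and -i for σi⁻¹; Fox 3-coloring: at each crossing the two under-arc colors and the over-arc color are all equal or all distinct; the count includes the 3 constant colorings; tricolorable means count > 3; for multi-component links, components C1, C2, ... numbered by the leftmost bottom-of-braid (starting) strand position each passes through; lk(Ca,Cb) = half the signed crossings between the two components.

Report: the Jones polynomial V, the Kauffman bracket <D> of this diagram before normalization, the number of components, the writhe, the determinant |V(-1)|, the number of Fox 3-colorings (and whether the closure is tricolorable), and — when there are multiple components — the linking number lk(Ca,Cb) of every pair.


V = -t^-6 + t^-5 - t^-4 + 2t^-3 - t^-2 + t^-1
<D> = A^-8 - A^-4 + 2 - A^4 + A^8 - A^12 (w = -4)
1 component over 6 crossings, w = -4
3 Fox colorings among 3^6, |V(-1)| = 7: not tricolorable
why: the span of V is 5, forcing >= 5 crossings in any diagram


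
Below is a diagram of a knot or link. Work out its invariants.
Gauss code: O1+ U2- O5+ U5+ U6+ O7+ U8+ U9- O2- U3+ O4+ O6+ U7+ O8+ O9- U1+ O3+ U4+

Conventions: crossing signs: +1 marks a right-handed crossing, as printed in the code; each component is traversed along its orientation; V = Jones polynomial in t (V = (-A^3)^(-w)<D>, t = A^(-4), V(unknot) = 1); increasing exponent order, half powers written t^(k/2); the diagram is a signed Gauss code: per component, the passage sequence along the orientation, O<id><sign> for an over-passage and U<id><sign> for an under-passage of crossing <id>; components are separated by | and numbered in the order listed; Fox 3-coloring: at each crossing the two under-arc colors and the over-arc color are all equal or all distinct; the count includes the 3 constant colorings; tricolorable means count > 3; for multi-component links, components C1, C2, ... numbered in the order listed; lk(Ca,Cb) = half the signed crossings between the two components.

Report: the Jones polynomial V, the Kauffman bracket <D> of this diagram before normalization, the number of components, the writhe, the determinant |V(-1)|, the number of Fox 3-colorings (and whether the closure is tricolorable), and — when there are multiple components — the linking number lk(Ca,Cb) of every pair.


Jones polynomial: V(t) = t - t^2 + 2t^3 - t^4 + t^5 - t^6
<D> = A^-9 - A^-5 + A^-1 - 2A^3 + A^7 - A^11; writhe +5
components 1, writhe +5 (9 crossings)
3-colorings: 3 of 3^9, det 7 — not tricolorable
note: |V(-1)| = 7: so not tricolorable, since 3 does not divide 7


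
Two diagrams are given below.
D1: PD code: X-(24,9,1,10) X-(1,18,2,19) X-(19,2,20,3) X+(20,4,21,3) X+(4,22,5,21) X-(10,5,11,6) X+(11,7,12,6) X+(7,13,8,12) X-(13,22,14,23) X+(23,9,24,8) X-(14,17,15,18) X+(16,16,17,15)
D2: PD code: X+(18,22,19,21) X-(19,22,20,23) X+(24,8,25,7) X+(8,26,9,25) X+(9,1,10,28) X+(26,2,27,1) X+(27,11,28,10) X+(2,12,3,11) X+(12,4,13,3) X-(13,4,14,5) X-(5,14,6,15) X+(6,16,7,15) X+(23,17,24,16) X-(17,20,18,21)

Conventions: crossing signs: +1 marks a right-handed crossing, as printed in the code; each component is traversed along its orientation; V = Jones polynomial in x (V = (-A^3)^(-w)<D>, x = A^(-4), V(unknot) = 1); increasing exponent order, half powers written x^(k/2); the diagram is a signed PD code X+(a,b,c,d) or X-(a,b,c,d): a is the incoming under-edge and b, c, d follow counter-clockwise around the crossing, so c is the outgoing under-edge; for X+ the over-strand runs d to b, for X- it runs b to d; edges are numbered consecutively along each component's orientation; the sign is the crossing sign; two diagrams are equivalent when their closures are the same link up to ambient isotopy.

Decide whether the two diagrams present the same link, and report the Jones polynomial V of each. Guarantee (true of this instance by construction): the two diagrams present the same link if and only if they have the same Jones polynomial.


equivalent: no
V(D1) = 1  (w 0, c 12, <D> = 1)
D2 (bracket -A^-10 + A^-6 - A^-2 + A^2 + A^10; 14 crossings at w = +6): V = x^2 + x^4 - x^5 + x^6 - x^7
why: 2 classes among 2 diagrams; unequal V(x) rules out equality


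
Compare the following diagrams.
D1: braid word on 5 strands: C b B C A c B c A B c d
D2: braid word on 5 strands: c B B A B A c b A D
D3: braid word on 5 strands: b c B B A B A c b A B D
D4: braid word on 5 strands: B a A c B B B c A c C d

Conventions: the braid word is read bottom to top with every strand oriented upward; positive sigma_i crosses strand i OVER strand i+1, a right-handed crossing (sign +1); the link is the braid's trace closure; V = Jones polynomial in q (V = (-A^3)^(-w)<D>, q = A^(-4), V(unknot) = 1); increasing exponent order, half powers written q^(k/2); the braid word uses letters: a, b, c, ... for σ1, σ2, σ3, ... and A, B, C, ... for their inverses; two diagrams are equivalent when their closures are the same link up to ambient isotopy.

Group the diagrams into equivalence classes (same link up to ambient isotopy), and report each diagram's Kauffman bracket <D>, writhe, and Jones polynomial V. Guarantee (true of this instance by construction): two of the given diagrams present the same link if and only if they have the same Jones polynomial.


grouping into links: {D1} | {D2, D3} | {D4}
V(D1) = -q^-4 + q^-3 + q^-1  (w -2, c 12, <D> = A^-2 + A^6 - A^10)
D2 (bracket A^-8 - A^-4 + 2 - A^4 + A^8 - A^12; 10 crossings at w = -4): V = -q^-6 + q^-5 - q^-4 + 2q^-3 - q^-2 + q^-1
D3 (bracket A^-8 - A^-4 + 2 - A^4 + A^8 - A^12; 12 crossings at w = -4): V = -q^-6 + q^-5 - q^-4 + 2q^-3 - q^-2 + q^-1
D4 (bracket A^-10 - A^-6 + 2A^-2 - 2A^2 + 2A^6 - 2A^10 + A^14; 12 crossings at w = -2): V = q^-5 - 2q^-4 + 2q^-3 - 2q^-2 + 2q^-1 - 1 + q
key observation: V(q) takes 3 values over 4 diagrams, fixing the grouping


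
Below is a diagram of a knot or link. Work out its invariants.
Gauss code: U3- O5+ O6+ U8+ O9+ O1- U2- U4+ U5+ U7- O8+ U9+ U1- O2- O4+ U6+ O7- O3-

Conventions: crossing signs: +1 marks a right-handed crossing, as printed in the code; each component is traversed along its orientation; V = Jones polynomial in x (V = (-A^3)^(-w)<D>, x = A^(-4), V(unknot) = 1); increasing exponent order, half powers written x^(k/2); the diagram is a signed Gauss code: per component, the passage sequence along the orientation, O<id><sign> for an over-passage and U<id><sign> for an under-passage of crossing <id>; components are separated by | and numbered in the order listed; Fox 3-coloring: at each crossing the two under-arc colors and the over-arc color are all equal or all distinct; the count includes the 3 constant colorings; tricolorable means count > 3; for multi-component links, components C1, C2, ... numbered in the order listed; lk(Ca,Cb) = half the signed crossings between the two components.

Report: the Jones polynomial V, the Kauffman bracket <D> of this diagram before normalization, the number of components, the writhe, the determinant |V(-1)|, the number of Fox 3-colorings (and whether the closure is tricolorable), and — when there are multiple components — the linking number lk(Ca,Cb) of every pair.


V(x) = 1
bracket: -A^3, w = +1
1 component, writhe +1, over 9 crossings
det 1, colorings 3 of 3^9 — not tricolorable
observation: w = +1 (over 9 crossings) is diagram-only; (-A^3)^(-1) removes it from V


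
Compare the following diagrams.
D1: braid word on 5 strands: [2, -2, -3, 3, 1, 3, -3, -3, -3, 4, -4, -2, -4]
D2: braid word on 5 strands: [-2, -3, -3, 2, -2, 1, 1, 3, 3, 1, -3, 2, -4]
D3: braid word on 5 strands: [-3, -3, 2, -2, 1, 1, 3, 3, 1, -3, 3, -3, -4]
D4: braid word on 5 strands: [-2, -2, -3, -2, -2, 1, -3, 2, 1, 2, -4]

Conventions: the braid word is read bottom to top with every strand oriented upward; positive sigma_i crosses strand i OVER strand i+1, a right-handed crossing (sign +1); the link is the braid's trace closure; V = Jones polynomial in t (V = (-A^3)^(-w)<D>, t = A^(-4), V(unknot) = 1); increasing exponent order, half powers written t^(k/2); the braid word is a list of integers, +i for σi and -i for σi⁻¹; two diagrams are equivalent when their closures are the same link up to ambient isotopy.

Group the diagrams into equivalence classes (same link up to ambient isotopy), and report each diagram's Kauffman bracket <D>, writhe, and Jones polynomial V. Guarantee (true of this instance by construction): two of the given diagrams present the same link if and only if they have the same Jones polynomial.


classes: {D1} | {D2, D3} | {D4}
V(D1) = -t^(-5/2) - t^(-1/2)  [13 crossings, <D> = A^-7 + A, w = -3]
V(D2) = -t^(1/2) - t^(3/2) - t^(5/2) + t^(9/2)  (w +1, c 13, <D> = -A^-15 + A^-7 + A^-3 + A)
D3 (bracket -A^-15 + A^-7 + A^-3 + A; 13 crossings at w = +1): V = -t^(1/2) - t^(3/2) - t^(5/2) + t^(9/2)
V(D4) = -t^(-9/2) - t^(-5/2) + t^(-3/2) - t^(-1/2)  [11 crossings, <D> = A^-7 - A^-3 + A + A^9, w = -3]
note: 3 values of V(t) split the 4 diagrams


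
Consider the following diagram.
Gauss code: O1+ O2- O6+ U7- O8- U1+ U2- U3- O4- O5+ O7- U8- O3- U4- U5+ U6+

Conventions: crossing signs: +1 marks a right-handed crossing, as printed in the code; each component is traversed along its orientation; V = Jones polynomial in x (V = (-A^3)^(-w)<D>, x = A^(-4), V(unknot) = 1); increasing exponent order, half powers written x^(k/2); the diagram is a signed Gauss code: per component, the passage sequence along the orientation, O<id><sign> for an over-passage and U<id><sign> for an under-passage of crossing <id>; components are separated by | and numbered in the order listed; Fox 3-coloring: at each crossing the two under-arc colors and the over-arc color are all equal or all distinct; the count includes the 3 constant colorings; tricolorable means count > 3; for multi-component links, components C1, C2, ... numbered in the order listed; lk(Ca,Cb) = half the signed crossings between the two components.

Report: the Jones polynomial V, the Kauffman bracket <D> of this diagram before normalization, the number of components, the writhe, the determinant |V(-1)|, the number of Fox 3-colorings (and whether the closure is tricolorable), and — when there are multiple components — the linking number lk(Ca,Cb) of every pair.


Jones polynomial: V(x) = -x^-4 + x^-3 + x^-1
<D> = A^-2 + A^6 - A^10; writhe -2
components 1, writhe -2 (8 crossings)
3-colorings: 9 of 3^8, det 3 — tricolorable
note: w = -2 shifts under R1 moves; the (-A^3)^(2) factor cancels that in V


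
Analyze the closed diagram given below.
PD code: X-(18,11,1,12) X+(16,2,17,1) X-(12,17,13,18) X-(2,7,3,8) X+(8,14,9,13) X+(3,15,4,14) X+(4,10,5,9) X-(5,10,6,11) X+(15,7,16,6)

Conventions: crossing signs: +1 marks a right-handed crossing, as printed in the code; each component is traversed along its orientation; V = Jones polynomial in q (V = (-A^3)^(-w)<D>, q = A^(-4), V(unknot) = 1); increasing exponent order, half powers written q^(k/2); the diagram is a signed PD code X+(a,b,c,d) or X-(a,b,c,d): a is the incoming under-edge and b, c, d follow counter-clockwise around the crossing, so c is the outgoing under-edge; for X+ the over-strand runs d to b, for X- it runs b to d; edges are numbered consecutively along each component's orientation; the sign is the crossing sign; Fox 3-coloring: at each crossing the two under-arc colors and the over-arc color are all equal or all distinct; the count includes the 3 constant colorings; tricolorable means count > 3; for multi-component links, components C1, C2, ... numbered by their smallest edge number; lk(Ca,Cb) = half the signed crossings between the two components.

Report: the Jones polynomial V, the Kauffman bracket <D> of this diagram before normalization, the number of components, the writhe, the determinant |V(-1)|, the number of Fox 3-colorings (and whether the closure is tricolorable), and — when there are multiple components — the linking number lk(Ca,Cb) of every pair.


V(q) = q^-2 - q^-1 + 2 - 2q + q^2 - q^3 + q^4
bracket: -A^-13 + A^-9 - A^-5 + 2A^-1 - 2A^3 + A^7 - A^11, w = +1
1 component, writhe +1, over 9 crossings
det 9, colorings 9 of 3^9 — tricolorable
observation: w = +1 (over 9 crossings) is diagram-only; (-A^3)^(-1) removes it from V


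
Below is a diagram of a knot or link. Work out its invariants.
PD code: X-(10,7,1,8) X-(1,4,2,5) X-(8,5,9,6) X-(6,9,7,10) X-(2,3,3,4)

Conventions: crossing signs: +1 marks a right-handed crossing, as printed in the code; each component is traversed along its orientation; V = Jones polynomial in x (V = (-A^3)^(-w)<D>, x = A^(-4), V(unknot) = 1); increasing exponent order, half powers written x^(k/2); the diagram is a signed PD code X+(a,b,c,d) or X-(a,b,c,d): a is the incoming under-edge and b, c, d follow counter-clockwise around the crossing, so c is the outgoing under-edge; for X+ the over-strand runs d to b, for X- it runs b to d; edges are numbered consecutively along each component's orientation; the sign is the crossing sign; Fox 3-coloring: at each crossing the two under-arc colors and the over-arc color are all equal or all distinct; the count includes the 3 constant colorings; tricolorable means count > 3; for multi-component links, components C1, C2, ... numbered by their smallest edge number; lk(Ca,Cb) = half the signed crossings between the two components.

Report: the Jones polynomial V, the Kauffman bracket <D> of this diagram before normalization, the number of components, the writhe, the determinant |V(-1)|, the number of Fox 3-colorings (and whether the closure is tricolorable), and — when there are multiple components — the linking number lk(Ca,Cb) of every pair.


Jones polynomial: V(x) = -x^-4 + x^-3 + x^-1
<D> = -A^-11 - A^-3 + A; writhe -5
components 1, writhe -5 (5 crossings)
3-colorings: 9 of 3^5, det 3 — tricolorable
note: det 3 = |V(-1)|; divisible by 3, so tricolorable


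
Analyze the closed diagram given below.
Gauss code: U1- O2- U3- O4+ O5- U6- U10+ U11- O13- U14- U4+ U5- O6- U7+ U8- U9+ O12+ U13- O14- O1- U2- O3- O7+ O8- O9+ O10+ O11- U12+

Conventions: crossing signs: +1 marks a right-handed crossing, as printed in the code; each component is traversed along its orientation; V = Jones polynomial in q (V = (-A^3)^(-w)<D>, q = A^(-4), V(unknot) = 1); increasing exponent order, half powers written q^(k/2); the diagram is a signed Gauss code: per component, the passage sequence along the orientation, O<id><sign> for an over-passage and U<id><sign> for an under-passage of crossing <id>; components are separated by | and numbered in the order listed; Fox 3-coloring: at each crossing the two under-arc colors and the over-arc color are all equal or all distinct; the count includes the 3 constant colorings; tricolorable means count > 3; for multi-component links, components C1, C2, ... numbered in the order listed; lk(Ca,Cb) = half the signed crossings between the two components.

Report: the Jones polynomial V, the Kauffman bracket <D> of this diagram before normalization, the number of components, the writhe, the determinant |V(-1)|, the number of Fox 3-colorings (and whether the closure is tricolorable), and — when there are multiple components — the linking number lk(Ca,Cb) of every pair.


V = q^-7 - 2q^-6 + 2q^-5 - 3q^-4 + 3q^-3 - 2q^-2 + 2q^-1
<D> = 2A^-8 - 2A^-4 + 3 - 3A^4 + 2A^8 - 2A^12 + A^16 (w = -4)
1 component over 14 crossings, w = -4
9 Fox colorings among 3^14, |V(-1)| = 15: tricolorable
why: w = -4 shifts under R1 moves; the (-A^3)^(4) factor cancels that in V


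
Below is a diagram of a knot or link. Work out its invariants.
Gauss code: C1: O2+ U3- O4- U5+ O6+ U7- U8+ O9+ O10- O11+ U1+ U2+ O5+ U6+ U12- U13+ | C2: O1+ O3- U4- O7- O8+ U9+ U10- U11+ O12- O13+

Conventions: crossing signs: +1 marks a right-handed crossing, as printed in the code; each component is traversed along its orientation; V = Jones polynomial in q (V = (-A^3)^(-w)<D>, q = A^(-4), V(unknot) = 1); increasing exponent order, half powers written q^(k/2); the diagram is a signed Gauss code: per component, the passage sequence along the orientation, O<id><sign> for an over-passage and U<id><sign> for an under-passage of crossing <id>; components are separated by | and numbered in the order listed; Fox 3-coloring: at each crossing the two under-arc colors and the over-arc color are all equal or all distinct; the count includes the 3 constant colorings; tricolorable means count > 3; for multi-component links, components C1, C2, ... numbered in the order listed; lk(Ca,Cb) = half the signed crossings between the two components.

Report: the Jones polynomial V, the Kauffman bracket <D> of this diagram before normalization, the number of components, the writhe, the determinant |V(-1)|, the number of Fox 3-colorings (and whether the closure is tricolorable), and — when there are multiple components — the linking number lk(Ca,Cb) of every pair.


V(q) = -2q^(1/2) + q^(3/2) - 2q^(5/2) + q^(7/2) - q^(9/2) + q^(11/2)
bracket: -A^-13 + A^-9 - A^-5 + 2A^-1 - A^3 + 2A^7, w = +3
2 components, writhe +3, over 13 crossings
lk(C1,C2) = 0
det 8, colorings 3 of 3^13 — not tricolorable
observation: the 1 component pair carries total linking 0


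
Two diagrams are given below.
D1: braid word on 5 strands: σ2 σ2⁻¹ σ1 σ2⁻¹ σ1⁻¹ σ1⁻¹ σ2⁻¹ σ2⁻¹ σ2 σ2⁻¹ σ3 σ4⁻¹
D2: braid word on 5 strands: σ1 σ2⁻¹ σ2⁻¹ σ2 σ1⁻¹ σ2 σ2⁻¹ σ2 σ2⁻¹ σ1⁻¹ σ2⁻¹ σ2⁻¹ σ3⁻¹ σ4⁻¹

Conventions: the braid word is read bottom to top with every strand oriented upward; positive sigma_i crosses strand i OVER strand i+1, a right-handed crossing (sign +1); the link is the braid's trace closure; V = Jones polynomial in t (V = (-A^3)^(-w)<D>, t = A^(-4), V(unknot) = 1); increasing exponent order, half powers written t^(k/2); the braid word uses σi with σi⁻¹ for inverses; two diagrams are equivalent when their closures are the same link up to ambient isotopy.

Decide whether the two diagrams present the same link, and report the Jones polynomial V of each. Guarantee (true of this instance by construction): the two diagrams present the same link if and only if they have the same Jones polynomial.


equivalent: yes
V(D1) = -t^-6 + t^-5 - t^-4 + 2t^-3 - t^-2 + t^-1  (w -4, c 12, <D> = A^-8 - A^-4 + 2 - A^4 + A^8 - A^12)
V(D2) = -t^-6 + t^-5 - t^-4 + 2t^-3 - t^-2 + t^-1  [14 crossings, <D> = A^-14 - A^-10 + 2A^-6 - A^-2 + A^2 - A^6, w = -6]
key observation: all 2 diagrams share one V(t), hence one class


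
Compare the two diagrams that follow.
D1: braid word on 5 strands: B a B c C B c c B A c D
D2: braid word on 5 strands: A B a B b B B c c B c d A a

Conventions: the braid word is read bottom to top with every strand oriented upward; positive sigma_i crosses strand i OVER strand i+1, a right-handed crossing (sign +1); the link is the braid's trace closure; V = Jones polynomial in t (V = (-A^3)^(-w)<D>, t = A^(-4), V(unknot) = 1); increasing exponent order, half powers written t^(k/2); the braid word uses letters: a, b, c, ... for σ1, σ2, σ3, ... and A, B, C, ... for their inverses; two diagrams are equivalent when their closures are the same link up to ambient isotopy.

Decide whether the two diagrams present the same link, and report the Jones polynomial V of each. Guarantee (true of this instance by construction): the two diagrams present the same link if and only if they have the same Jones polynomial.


same link: yes
V(D1) = -t^-3 + 2t^-2 - 2t^-1 + 3 - 2t + 2t^2 - t^3  [12 crossings, <D> = -A^-18 + 2A^-14 - 2A^-10 + 3A^-6 - 2A^-2 + 2A^2 - A^6, w = -2]
V(D2) = -t^-3 + 2t^-2 - 2t^-1 + 3 - 2t + 2t^2 - t^3  [14 crossings, <D> = -A^-12 + 2A^-8 - 2A^-4 + 3 - 2A^4 + 2A^8 - A^12, w = 0]
insight: Markov moves rewrite D1 (12 crossings) into D2 (14)


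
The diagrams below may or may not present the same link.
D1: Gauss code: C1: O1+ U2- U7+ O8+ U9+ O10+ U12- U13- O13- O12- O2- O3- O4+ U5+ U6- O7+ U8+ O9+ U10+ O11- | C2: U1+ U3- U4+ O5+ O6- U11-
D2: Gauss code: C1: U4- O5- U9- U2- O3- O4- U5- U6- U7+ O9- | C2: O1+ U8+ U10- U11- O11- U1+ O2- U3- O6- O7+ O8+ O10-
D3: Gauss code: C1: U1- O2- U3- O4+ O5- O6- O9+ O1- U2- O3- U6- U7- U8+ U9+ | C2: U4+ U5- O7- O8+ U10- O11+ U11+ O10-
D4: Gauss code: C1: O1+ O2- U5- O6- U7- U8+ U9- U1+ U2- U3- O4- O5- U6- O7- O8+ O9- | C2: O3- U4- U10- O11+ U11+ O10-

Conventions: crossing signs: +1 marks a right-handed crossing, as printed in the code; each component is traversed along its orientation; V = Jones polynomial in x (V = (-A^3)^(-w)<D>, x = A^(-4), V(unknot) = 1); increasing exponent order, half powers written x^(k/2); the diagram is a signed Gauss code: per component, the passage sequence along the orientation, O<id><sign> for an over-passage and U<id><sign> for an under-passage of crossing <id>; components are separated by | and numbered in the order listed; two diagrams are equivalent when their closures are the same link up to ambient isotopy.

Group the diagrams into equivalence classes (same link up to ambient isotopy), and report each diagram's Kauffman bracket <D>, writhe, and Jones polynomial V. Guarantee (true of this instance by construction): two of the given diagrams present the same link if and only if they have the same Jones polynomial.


classes: {D1} | {D2, D4} | {D3}
V(D1) = -x^(1/2) - x^(3/2) - x^(5/2) + x^(9/2)  [13 crossings, <D> = -A^-15 + A^-7 + A^-3 + A, w = +1]
V(D2) = x^(-13/2) - x^(-11/2) + x^(-9/2) - 2x^(-7/2) - x^(-3/2)  [11 crossings, <D> = A^-9 + 2A^-1 - A^3 + A^7 - A^11, w = -5]
V(D3) = x^(-9/2) - x^(-5/2) - x^(-3/2) - x^(-1/2)  (w -3, c 11, <D> = A^-7 + A^-3 + A - A^9)
V(D4) = x^(-13/2) - x^(-11/2) + x^(-9/2) - 2x^(-7/2) - x^(-3/2)  (w -5, c 11, <D> = A^-9 + 2A^-1 - A^3 + A^7 - A^11)
note: 3 values of V(x) split the 4 diagrams


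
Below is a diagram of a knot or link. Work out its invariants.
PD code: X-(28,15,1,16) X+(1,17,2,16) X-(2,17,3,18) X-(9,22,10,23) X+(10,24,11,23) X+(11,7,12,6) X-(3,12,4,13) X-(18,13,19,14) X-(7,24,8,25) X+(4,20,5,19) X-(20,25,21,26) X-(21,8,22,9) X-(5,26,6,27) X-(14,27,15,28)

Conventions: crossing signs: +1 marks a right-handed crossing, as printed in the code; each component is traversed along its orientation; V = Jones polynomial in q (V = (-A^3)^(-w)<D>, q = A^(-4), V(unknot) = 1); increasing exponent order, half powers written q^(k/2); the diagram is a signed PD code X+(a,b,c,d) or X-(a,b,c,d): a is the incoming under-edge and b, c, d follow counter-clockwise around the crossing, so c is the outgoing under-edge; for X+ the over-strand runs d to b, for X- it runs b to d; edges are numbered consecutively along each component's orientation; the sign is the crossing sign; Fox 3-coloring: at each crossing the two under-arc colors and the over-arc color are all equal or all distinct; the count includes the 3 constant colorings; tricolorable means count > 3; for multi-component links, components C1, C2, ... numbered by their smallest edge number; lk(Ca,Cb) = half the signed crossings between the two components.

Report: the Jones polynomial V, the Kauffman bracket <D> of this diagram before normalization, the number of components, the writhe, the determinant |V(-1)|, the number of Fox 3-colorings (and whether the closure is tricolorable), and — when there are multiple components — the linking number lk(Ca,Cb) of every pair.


V = -q^-6 + q^-5 - q^-4 + 2q^-3 - q^-2 + q^-1
<D> = A^-14 - A^-10 + 2A^-6 - A^-2 + A^2 - A^6 (w = -6)
1 component over 14 crossings, w = -6
3 Fox colorings among 3^14, |V(-1)| = 7: not tricolorable
why: |V(-1)| = 7: so not tricolorable, since 3 does not divide 7


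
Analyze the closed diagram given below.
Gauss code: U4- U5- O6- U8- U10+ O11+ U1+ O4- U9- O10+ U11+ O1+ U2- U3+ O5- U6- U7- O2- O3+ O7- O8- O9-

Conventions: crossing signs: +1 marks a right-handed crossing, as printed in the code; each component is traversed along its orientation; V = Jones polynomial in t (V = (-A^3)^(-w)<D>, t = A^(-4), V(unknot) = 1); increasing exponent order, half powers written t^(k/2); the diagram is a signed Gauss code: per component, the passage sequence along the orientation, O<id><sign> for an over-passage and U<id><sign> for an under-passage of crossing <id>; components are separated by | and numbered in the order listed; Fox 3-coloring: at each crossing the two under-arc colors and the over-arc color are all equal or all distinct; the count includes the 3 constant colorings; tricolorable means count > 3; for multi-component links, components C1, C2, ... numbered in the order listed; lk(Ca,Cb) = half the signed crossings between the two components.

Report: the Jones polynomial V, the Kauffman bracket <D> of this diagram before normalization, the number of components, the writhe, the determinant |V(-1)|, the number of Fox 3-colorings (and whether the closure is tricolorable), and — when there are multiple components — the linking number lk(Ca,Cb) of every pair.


V = -t^-5 + t^-4 - t^-3 + 2t^-2 - t^-1 + 2 - t
<D> = A^-13 - 2A^-9 + A^-5 - 2A^-1 + A^3 - A^7 + A^11 (w = -3)
1 component over 11 crossings, w = -3
9 Fox colorings among 3^11, |V(-1)| = 9: tricolorable
why: |V(-1)| = 9: so tricolorable, since 3 divides 9


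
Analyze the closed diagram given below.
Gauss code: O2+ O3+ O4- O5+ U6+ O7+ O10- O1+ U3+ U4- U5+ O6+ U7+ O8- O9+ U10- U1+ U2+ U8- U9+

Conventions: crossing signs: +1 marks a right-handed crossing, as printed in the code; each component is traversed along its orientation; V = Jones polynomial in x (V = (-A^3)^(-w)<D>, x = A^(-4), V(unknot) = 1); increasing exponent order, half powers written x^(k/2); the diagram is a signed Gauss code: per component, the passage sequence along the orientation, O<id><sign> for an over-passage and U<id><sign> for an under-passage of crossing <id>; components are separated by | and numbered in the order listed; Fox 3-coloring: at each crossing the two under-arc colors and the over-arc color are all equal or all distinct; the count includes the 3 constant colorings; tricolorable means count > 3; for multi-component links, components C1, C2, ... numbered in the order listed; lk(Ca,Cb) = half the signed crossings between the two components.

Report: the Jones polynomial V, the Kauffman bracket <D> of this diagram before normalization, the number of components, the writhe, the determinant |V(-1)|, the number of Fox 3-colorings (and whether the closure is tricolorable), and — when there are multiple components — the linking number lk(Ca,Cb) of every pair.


V(x) = x + x^3 - x^4
bracket: -A^-4 + 1 + A^8, w = +4
1 component, writhe +4, over 10 crossings
det 3, colorings 9 of 3^10 — tricolorable
observation: det 3 = |V(-1)|; divisible by 3, so tricolorable


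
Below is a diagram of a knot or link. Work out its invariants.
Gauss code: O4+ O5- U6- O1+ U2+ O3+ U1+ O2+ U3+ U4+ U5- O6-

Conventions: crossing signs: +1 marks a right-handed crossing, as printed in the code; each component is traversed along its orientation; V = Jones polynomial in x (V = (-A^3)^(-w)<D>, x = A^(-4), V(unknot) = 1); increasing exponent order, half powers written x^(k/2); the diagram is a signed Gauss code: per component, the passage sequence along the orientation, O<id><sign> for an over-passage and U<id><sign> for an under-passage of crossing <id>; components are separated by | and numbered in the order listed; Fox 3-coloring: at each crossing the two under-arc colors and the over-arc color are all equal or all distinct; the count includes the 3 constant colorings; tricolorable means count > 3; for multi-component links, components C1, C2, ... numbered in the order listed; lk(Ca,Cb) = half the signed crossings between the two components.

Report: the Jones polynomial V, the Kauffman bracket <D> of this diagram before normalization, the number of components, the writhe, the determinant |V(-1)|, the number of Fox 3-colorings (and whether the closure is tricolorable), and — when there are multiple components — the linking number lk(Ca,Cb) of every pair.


V = x + x^3 - x^4
<D> = -A^-10 + A^-6 + A^2 (w = +2)
1 component over 6 crossings, w = +2
9 Fox colorings among 3^6, |V(-1)| = 3: tricolorable
why: w = +2 (over 6 crossings) is diagram-only; (-A^3)^(-2) removes it from V


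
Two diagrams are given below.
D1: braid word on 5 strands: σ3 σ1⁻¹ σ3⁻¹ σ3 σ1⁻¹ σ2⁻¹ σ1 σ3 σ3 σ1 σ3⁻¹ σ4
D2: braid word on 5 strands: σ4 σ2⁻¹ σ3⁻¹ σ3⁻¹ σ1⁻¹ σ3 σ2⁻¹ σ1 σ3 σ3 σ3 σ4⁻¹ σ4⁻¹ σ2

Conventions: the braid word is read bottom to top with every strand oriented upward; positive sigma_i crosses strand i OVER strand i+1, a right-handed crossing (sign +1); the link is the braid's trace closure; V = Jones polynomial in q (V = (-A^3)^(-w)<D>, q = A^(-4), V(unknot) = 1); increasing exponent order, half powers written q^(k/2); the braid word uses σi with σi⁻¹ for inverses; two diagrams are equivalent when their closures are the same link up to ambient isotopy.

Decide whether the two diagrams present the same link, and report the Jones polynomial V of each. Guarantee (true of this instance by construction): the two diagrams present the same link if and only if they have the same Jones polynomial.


equivalent: yes
V(D1) = 1 + q + q^2 + q^3  (w +2, c 12, <D> = A^-6 + A^-2 + A^2 + A^6)
V(D2) = 1 + q + q^2 + q^3  [14 crossings, <D> = A^-12 + A^-8 + A^-4 + 1, w = 0]
key observation: one V(q) for all 2 diagrams — one class (guaranteed)
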